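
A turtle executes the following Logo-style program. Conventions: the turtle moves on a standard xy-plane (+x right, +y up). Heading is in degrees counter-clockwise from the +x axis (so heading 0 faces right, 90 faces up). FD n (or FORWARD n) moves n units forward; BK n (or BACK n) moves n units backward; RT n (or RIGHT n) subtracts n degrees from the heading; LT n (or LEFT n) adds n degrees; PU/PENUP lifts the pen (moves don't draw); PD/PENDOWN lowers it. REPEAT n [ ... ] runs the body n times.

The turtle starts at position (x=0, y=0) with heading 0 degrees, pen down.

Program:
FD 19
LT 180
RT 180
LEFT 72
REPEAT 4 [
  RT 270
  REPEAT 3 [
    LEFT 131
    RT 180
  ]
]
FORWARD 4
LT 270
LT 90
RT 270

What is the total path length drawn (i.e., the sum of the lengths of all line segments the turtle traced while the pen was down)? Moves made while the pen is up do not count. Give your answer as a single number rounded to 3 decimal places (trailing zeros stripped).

Executing turtle program step by step:
Start: pos=(0,0), heading=0, pen down
FD 19: (0,0) -> (19,0) [heading=0, draw]
LT 180: heading 0 -> 180
RT 180: heading 180 -> 0
LT 72: heading 0 -> 72
REPEAT 4 [
  -- iteration 1/4 --
  RT 270: heading 72 -> 162
  REPEAT 3 [
    -- iteration 1/3 --
    LT 131: heading 162 -> 293
    RT 180: heading 293 -> 113
    -- iteration 2/3 --
    LT 131: heading 113 -> 244
    RT 180: heading 244 -> 64
    -- iteration 3/3 --
    LT 131: heading 64 -> 195
    RT 180: heading 195 -> 15
  ]
  -- iteration 2/4 --
  RT 270: heading 15 -> 105
  REPEAT 3 [
    -- iteration 1/3 --
    LT 131: heading 105 -> 236
    RT 180: heading 236 -> 56
    -- iteration 2/3 --
    LT 131: heading 56 -> 187
    RT 180: heading 187 -> 7
    -- iteration 3/3 --
    LT 131: heading 7 -> 138
    RT 180: heading 138 -> 318
  ]
  -- iteration 3/4 --
  RT 270: heading 318 -> 48
  REPEAT 3 [
    -- iteration 1/3 --
    LT 131: heading 48 -> 179
    RT 180: heading 179 -> 359
    -- iteration 2/3 --
    LT 131: heading 359 -> 130
    RT 180: heading 130 -> 310
    -- iteration 3/3 --
    LT 131: heading 310 -> 81
    RT 180: heading 81 -> 261
  ]
  -- iteration 4/4 --
  RT 270: heading 261 -> 351
  REPEAT 3 [
    -- iteration 1/3 --
    LT 131: heading 351 -> 122
    RT 180: heading 122 -> 302
    -- iteration 2/3 --
    LT 131: heading 302 -> 73
    RT 180: heading 73 -> 253
    -- iteration 3/3 --
    LT 131: heading 253 -> 24
    RT 180: heading 24 -> 204
  ]
]
FD 4: (19,0) -> (15.346,-1.627) [heading=204, draw]
LT 270: heading 204 -> 114
LT 90: heading 114 -> 204
RT 270: heading 204 -> 294
Final: pos=(15.346,-1.627), heading=294, 2 segment(s) drawn

Segment lengths:
  seg 1: (0,0) -> (19,0), length = 19
  seg 2: (19,0) -> (15.346,-1.627), length = 4
Total = 23

Answer: 23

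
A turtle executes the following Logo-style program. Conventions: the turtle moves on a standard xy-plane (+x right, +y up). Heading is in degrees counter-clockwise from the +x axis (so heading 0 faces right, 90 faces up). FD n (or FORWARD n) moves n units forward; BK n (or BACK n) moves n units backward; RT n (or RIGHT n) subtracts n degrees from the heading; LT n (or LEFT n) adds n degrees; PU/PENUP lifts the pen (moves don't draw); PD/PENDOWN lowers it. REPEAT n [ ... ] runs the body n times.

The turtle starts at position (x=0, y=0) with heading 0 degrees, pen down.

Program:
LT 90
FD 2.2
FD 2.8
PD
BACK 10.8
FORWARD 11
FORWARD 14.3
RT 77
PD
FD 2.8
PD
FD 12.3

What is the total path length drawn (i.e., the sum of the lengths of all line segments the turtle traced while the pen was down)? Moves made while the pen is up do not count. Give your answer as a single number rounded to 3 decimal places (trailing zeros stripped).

Executing turtle program step by step:
Start: pos=(0,0), heading=0, pen down
LT 90: heading 0 -> 90
FD 2.2: (0,0) -> (0,2.2) [heading=90, draw]
FD 2.8: (0,2.2) -> (0,5) [heading=90, draw]
PD: pen down
BK 10.8: (0,5) -> (0,-5.8) [heading=90, draw]
FD 11: (0,-5.8) -> (0,5.2) [heading=90, draw]
FD 14.3: (0,5.2) -> (0,19.5) [heading=90, draw]
RT 77: heading 90 -> 13
PD: pen down
FD 2.8: (0,19.5) -> (2.728,20.13) [heading=13, draw]
PD: pen down
FD 12.3: (2.728,20.13) -> (14.713,22.897) [heading=13, draw]
Final: pos=(14.713,22.897), heading=13, 7 segment(s) drawn

Segment lengths:
  seg 1: (0,0) -> (0,2.2), length = 2.2
  seg 2: (0,2.2) -> (0,5), length = 2.8
  seg 3: (0,5) -> (0,-5.8), length = 10.8
  seg 4: (0,-5.8) -> (0,5.2), length = 11
  seg 5: (0,5.2) -> (0,19.5), length = 14.3
  seg 6: (0,19.5) -> (2.728,20.13), length = 2.8
  seg 7: (2.728,20.13) -> (14.713,22.897), length = 12.3
Total = 56.2

Answer: 56.2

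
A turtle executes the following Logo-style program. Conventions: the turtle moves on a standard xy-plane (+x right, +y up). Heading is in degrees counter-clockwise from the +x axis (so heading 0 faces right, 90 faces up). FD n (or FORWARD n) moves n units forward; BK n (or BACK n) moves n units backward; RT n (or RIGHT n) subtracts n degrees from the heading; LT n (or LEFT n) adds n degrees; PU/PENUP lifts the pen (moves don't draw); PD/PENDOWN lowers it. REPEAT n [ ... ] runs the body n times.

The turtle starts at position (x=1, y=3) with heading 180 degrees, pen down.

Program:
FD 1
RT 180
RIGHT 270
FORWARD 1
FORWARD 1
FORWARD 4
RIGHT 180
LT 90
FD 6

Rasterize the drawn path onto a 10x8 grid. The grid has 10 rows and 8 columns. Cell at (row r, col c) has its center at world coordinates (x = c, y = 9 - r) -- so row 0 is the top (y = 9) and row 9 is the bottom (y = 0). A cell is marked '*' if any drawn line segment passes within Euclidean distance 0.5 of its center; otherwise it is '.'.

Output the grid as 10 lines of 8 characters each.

Answer: *******.
*.......
*.......
*.......
*.......
*.......
**......
........
........
........

Derivation:
Segment 0: (1,3) -> (0,3)
Segment 1: (0,3) -> (-0,4)
Segment 2: (-0,4) -> (-0,5)
Segment 3: (-0,5) -> (-0,9)
Segment 4: (-0,9) -> (6,9)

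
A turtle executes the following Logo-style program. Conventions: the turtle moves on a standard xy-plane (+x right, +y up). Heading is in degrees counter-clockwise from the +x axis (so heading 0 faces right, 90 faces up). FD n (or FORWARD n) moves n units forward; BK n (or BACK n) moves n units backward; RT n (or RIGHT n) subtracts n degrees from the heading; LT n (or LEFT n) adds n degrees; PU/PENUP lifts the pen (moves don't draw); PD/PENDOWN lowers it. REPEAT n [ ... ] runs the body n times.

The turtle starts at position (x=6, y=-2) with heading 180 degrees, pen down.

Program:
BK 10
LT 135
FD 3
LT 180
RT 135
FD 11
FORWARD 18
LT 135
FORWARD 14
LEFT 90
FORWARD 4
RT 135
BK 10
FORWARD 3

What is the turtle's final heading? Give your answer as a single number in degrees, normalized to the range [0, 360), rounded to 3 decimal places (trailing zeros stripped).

Answer: 90

Derivation:
Executing turtle program step by step:
Start: pos=(6,-2), heading=180, pen down
BK 10: (6,-2) -> (16,-2) [heading=180, draw]
LT 135: heading 180 -> 315
FD 3: (16,-2) -> (18.121,-4.121) [heading=315, draw]
LT 180: heading 315 -> 135
RT 135: heading 135 -> 0
FD 11: (18.121,-4.121) -> (29.121,-4.121) [heading=0, draw]
FD 18: (29.121,-4.121) -> (47.121,-4.121) [heading=0, draw]
LT 135: heading 0 -> 135
FD 14: (47.121,-4.121) -> (37.222,5.778) [heading=135, draw]
LT 90: heading 135 -> 225
FD 4: (37.222,5.778) -> (34.393,2.95) [heading=225, draw]
RT 135: heading 225 -> 90
BK 10: (34.393,2.95) -> (34.393,-7.05) [heading=90, draw]
FD 3: (34.393,-7.05) -> (34.393,-4.05) [heading=90, draw]
Final: pos=(34.393,-4.05), heading=90, 8 segment(s) drawn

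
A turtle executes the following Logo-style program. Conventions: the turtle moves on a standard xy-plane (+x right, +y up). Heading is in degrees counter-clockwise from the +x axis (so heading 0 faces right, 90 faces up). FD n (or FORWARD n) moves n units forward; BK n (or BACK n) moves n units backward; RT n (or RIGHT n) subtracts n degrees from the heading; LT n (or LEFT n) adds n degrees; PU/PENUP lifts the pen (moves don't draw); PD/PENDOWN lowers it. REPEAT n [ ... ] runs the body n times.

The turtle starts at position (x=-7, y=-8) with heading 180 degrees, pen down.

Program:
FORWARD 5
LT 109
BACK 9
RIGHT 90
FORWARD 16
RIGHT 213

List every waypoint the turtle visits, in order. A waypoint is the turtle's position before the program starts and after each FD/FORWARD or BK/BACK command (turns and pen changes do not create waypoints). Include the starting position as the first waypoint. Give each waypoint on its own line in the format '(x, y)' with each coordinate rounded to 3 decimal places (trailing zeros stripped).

Answer: (-7, -8)
(-12, -8)
(-14.93, 0.51)
(-30.058, -4.699)

Derivation:
Executing turtle program step by step:
Start: pos=(-7,-8), heading=180, pen down
FD 5: (-7,-8) -> (-12,-8) [heading=180, draw]
LT 109: heading 180 -> 289
BK 9: (-12,-8) -> (-14.93,0.51) [heading=289, draw]
RT 90: heading 289 -> 199
FD 16: (-14.93,0.51) -> (-30.058,-4.699) [heading=199, draw]
RT 213: heading 199 -> 346
Final: pos=(-30.058,-4.699), heading=346, 3 segment(s) drawn
Waypoints (4 total):
(-7, -8)
(-12, -8)
(-14.93, 0.51)
(-30.058, -4.699)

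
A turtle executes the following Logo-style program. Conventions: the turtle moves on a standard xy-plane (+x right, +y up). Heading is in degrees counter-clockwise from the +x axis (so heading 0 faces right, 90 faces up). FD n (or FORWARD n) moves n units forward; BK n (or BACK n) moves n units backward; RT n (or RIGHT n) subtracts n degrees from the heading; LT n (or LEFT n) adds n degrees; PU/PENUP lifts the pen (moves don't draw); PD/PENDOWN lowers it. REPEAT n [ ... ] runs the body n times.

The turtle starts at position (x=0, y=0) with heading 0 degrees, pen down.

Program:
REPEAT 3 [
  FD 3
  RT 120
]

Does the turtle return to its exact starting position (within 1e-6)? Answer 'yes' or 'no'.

Executing turtle program step by step:
Start: pos=(0,0), heading=0, pen down
REPEAT 3 [
  -- iteration 1/3 --
  FD 3: (0,0) -> (3,0) [heading=0, draw]
  RT 120: heading 0 -> 240
  -- iteration 2/3 --
  FD 3: (3,0) -> (1.5,-2.598) [heading=240, draw]
  RT 120: heading 240 -> 120
  -- iteration 3/3 --
  FD 3: (1.5,-2.598) -> (0,0) [heading=120, draw]
  RT 120: heading 120 -> 0
]
Final: pos=(0,0), heading=0, 3 segment(s) drawn

Start position: (0, 0)
Final position: (0, 0)
Distance = 0; < 1e-6 -> CLOSED

Answer: yes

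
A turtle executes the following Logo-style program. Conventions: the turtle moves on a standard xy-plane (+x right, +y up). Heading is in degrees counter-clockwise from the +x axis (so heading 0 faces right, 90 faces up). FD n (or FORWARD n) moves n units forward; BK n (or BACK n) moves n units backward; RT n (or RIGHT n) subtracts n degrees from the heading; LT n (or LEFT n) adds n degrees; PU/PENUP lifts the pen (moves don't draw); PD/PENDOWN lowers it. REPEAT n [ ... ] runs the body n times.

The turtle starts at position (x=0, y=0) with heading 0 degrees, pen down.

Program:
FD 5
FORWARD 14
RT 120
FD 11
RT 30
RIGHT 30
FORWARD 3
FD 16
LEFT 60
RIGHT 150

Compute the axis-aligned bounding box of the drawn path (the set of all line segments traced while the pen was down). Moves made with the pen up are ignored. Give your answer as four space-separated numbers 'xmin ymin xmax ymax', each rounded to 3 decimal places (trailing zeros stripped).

Answer: -5.5 -9.526 19 0

Derivation:
Executing turtle program step by step:
Start: pos=(0,0), heading=0, pen down
FD 5: (0,0) -> (5,0) [heading=0, draw]
FD 14: (5,0) -> (19,0) [heading=0, draw]
RT 120: heading 0 -> 240
FD 11: (19,0) -> (13.5,-9.526) [heading=240, draw]
RT 30: heading 240 -> 210
RT 30: heading 210 -> 180
FD 3: (13.5,-9.526) -> (10.5,-9.526) [heading=180, draw]
FD 16: (10.5,-9.526) -> (-5.5,-9.526) [heading=180, draw]
LT 60: heading 180 -> 240
RT 150: heading 240 -> 90
Final: pos=(-5.5,-9.526), heading=90, 5 segment(s) drawn

Segment endpoints: x in {-5.5, 0, 5, 10.5, 13.5, 19}, y in {-9.526, -9.526, 0}
xmin=-5.5, ymin=-9.526, xmax=19, ymax=0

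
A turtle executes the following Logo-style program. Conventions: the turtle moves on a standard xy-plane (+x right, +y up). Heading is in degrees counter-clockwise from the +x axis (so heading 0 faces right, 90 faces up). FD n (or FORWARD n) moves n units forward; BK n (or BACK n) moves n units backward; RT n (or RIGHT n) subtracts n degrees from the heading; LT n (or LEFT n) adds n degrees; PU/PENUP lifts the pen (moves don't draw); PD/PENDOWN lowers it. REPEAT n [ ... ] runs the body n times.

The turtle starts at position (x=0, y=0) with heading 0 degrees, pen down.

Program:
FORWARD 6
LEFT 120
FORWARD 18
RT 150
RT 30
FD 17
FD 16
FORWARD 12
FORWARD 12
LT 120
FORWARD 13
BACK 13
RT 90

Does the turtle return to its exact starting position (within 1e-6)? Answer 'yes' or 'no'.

Executing turtle program step by step:
Start: pos=(0,0), heading=0, pen down
FD 6: (0,0) -> (6,0) [heading=0, draw]
LT 120: heading 0 -> 120
FD 18: (6,0) -> (-3,15.588) [heading=120, draw]
RT 150: heading 120 -> 330
RT 30: heading 330 -> 300
FD 17: (-3,15.588) -> (5.5,0.866) [heading=300, draw]
FD 16: (5.5,0.866) -> (13.5,-12.99) [heading=300, draw]
FD 12: (13.5,-12.99) -> (19.5,-23.383) [heading=300, draw]
FD 12: (19.5,-23.383) -> (25.5,-33.775) [heading=300, draw]
LT 120: heading 300 -> 60
FD 13: (25.5,-33.775) -> (32,-22.517) [heading=60, draw]
BK 13: (32,-22.517) -> (25.5,-33.775) [heading=60, draw]
RT 90: heading 60 -> 330
Final: pos=(25.5,-33.775), heading=330, 8 segment(s) drawn

Start position: (0, 0)
Final position: (25.5, -33.775)
Distance = 42.32; >= 1e-6 -> NOT closed

Answer: no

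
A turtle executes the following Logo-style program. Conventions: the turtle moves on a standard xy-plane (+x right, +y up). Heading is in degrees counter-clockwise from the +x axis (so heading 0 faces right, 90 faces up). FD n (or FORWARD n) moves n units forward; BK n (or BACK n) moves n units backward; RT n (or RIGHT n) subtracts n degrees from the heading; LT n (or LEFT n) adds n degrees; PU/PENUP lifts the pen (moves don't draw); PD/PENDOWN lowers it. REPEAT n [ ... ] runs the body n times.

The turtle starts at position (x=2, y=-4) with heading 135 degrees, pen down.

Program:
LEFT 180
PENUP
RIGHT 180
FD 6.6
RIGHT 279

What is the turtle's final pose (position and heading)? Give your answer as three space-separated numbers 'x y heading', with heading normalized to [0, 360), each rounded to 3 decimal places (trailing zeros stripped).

Executing turtle program step by step:
Start: pos=(2,-4), heading=135, pen down
LT 180: heading 135 -> 315
PU: pen up
RT 180: heading 315 -> 135
FD 6.6: (2,-4) -> (-2.667,0.667) [heading=135, move]
RT 279: heading 135 -> 216
Final: pos=(-2.667,0.667), heading=216, 0 segment(s) drawn

Answer: -2.667 0.667 216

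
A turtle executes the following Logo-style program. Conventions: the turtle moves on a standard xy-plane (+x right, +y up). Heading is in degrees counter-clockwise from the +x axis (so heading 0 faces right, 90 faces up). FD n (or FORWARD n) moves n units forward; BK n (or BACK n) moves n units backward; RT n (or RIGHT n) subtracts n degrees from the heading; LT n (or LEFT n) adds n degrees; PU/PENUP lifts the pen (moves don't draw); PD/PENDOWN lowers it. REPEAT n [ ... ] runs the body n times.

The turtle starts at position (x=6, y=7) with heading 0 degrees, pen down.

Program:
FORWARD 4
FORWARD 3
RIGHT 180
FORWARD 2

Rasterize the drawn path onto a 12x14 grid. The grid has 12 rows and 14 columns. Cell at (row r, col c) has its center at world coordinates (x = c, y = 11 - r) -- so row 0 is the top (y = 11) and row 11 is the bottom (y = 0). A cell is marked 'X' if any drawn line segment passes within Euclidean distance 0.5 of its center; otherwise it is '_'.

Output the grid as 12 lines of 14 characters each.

Answer: ______________
______________
______________
______________
______XXXXXXXX
______________
______________
______________
______________
______________
______________
______________

Derivation:
Segment 0: (6,7) -> (10,7)
Segment 1: (10,7) -> (13,7)
Segment 2: (13,7) -> (11,7)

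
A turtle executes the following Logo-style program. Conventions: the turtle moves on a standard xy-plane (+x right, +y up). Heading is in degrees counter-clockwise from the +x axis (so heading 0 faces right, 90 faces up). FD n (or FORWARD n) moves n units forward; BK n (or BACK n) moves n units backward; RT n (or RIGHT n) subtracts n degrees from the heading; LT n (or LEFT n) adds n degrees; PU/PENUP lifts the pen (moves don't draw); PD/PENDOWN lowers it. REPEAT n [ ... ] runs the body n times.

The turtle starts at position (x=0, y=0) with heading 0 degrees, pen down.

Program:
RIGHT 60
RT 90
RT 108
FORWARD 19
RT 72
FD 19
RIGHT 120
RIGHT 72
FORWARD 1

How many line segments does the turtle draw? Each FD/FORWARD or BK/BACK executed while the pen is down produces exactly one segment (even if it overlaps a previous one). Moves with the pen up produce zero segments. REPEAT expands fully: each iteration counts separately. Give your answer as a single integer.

Executing turtle program step by step:
Start: pos=(0,0), heading=0, pen down
RT 60: heading 0 -> 300
RT 90: heading 300 -> 210
RT 108: heading 210 -> 102
FD 19: (0,0) -> (-3.95,18.585) [heading=102, draw]
RT 72: heading 102 -> 30
FD 19: (-3.95,18.585) -> (12.504,28.085) [heading=30, draw]
RT 120: heading 30 -> 270
RT 72: heading 270 -> 198
FD 1: (12.504,28.085) -> (11.553,27.776) [heading=198, draw]
Final: pos=(11.553,27.776), heading=198, 3 segment(s) drawn
Segments drawn: 3

Answer: 3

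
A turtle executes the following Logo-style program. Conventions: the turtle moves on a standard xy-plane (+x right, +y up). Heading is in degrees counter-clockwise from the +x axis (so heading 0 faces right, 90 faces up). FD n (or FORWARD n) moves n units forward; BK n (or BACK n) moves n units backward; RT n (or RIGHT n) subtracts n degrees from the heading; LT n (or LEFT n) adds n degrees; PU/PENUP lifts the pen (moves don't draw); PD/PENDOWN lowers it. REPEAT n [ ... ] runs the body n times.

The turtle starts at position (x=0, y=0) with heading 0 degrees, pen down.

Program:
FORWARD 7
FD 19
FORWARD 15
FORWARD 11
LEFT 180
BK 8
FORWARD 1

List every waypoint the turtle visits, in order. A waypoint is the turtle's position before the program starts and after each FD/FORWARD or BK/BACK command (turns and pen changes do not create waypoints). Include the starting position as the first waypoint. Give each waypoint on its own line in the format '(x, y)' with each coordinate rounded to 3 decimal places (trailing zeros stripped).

Executing turtle program step by step:
Start: pos=(0,0), heading=0, pen down
FD 7: (0,0) -> (7,0) [heading=0, draw]
FD 19: (7,0) -> (26,0) [heading=0, draw]
FD 15: (26,0) -> (41,0) [heading=0, draw]
FD 11: (41,0) -> (52,0) [heading=0, draw]
LT 180: heading 0 -> 180
BK 8: (52,0) -> (60,0) [heading=180, draw]
FD 1: (60,0) -> (59,0) [heading=180, draw]
Final: pos=(59,0), heading=180, 6 segment(s) drawn
Waypoints (7 total):
(0, 0)
(7, 0)
(26, 0)
(41, 0)
(52, 0)
(60, 0)
(59, 0)

Answer: (0, 0)
(7, 0)
(26, 0)
(41, 0)
(52, 0)
(60, 0)
(59, 0)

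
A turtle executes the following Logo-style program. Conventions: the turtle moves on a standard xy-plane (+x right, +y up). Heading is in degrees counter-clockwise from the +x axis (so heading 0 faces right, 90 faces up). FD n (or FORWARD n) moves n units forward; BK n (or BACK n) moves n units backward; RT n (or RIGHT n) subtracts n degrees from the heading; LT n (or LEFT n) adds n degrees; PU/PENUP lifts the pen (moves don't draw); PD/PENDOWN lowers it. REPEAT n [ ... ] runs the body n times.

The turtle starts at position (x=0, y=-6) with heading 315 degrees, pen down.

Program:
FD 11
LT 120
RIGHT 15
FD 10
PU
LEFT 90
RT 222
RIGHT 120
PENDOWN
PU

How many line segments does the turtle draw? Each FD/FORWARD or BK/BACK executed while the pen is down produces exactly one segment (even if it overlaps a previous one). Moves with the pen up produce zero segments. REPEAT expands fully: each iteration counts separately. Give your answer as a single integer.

Answer: 2

Derivation:
Executing turtle program step by step:
Start: pos=(0,-6), heading=315, pen down
FD 11: (0,-6) -> (7.778,-13.778) [heading=315, draw]
LT 120: heading 315 -> 75
RT 15: heading 75 -> 60
FD 10: (7.778,-13.778) -> (12.778,-5.118) [heading=60, draw]
PU: pen up
LT 90: heading 60 -> 150
RT 222: heading 150 -> 288
RT 120: heading 288 -> 168
PD: pen down
PU: pen up
Final: pos=(12.778,-5.118), heading=168, 2 segment(s) drawn
Segments drawn: 2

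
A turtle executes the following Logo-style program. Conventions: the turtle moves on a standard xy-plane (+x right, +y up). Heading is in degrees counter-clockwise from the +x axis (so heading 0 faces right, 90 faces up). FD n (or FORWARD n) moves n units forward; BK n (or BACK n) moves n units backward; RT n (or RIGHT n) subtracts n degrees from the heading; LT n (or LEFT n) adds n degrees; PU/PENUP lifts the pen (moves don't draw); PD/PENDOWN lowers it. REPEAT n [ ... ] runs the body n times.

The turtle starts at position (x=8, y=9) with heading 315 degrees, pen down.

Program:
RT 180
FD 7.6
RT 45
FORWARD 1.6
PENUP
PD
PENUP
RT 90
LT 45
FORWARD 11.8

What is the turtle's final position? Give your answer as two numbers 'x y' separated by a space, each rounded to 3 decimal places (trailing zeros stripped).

Answer: 10.97 24.318

Derivation:
Executing turtle program step by step:
Start: pos=(8,9), heading=315, pen down
RT 180: heading 315 -> 135
FD 7.6: (8,9) -> (2.626,14.374) [heading=135, draw]
RT 45: heading 135 -> 90
FD 1.6: (2.626,14.374) -> (2.626,15.974) [heading=90, draw]
PU: pen up
PD: pen down
PU: pen up
RT 90: heading 90 -> 0
LT 45: heading 0 -> 45
FD 11.8: (2.626,15.974) -> (10.97,24.318) [heading=45, move]
Final: pos=(10.97,24.318), heading=45, 2 segment(s) drawn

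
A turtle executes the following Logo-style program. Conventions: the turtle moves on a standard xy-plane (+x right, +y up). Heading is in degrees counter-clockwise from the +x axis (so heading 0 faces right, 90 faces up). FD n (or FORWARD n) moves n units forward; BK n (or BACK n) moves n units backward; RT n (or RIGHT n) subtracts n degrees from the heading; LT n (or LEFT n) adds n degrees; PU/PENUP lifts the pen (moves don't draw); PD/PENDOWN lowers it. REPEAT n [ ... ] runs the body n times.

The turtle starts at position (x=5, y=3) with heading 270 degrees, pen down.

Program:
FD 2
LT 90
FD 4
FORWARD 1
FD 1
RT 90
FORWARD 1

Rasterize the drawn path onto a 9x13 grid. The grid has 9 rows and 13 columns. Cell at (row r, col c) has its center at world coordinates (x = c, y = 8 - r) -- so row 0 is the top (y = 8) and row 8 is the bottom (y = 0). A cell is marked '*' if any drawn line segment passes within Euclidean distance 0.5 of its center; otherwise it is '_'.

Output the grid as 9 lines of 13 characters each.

Answer: _____________
_____________
_____________
_____________
_____________
_____*_______
_____*_______
_____*******_
___________*_

Derivation:
Segment 0: (5,3) -> (5,1)
Segment 1: (5,1) -> (9,1)
Segment 2: (9,1) -> (10,1)
Segment 3: (10,1) -> (11,1)
Segment 4: (11,1) -> (11,-0)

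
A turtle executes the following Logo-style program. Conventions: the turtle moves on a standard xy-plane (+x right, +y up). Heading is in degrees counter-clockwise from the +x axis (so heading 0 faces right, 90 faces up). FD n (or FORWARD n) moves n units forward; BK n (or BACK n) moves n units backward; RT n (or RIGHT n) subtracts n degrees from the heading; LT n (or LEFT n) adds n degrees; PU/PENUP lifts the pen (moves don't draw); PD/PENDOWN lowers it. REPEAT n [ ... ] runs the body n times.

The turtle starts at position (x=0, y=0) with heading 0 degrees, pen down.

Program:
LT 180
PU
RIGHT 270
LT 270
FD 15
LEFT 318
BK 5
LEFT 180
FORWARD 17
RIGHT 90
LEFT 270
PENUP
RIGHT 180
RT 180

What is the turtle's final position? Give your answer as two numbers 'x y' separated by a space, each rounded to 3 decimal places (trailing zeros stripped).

Answer: 1.349 -14.721

Derivation:
Executing turtle program step by step:
Start: pos=(0,0), heading=0, pen down
LT 180: heading 0 -> 180
PU: pen up
RT 270: heading 180 -> 270
LT 270: heading 270 -> 180
FD 15: (0,0) -> (-15,0) [heading=180, move]
LT 318: heading 180 -> 138
BK 5: (-15,0) -> (-11.284,-3.346) [heading=138, move]
LT 180: heading 138 -> 318
FD 17: (-11.284,-3.346) -> (1.349,-14.721) [heading=318, move]
RT 90: heading 318 -> 228
LT 270: heading 228 -> 138
PU: pen up
RT 180: heading 138 -> 318
RT 180: heading 318 -> 138
Final: pos=(1.349,-14.721), heading=138, 0 segment(s) drawn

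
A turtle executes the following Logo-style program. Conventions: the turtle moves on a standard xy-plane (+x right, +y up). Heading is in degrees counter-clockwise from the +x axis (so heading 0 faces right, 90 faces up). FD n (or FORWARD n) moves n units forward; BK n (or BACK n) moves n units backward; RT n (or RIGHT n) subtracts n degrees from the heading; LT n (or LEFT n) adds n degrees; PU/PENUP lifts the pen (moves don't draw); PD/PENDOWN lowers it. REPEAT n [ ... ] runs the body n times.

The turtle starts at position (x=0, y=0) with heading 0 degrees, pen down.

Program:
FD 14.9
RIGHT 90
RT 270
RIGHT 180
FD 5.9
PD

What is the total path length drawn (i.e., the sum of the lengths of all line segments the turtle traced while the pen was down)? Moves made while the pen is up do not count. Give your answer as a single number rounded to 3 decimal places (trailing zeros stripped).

Executing turtle program step by step:
Start: pos=(0,0), heading=0, pen down
FD 14.9: (0,0) -> (14.9,0) [heading=0, draw]
RT 90: heading 0 -> 270
RT 270: heading 270 -> 0
RT 180: heading 0 -> 180
FD 5.9: (14.9,0) -> (9,0) [heading=180, draw]
PD: pen down
Final: pos=(9,0), heading=180, 2 segment(s) drawn

Segment lengths:
  seg 1: (0,0) -> (14.9,0), length = 14.9
  seg 2: (14.9,0) -> (9,0), length = 5.9
Total = 20.8

Answer: 20.8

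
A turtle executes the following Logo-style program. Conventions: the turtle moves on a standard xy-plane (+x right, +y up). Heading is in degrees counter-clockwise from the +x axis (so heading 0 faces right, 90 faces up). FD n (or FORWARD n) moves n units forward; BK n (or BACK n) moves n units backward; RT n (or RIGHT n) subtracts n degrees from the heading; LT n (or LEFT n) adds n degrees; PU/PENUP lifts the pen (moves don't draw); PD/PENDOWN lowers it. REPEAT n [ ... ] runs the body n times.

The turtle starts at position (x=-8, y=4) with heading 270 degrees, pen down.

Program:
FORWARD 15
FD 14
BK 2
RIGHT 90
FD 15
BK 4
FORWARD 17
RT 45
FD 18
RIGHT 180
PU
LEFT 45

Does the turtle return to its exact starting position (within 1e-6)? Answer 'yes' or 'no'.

Executing turtle program step by step:
Start: pos=(-8,4), heading=270, pen down
FD 15: (-8,4) -> (-8,-11) [heading=270, draw]
FD 14: (-8,-11) -> (-8,-25) [heading=270, draw]
BK 2: (-8,-25) -> (-8,-23) [heading=270, draw]
RT 90: heading 270 -> 180
FD 15: (-8,-23) -> (-23,-23) [heading=180, draw]
BK 4: (-23,-23) -> (-19,-23) [heading=180, draw]
FD 17: (-19,-23) -> (-36,-23) [heading=180, draw]
RT 45: heading 180 -> 135
FD 18: (-36,-23) -> (-48.728,-10.272) [heading=135, draw]
RT 180: heading 135 -> 315
PU: pen up
LT 45: heading 315 -> 0
Final: pos=(-48.728,-10.272), heading=0, 7 segment(s) drawn

Start position: (-8, 4)
Final position: (-48.728, -10.272)
Distance = 43.156; >= 1e-6 -> NOT closed

Answer: no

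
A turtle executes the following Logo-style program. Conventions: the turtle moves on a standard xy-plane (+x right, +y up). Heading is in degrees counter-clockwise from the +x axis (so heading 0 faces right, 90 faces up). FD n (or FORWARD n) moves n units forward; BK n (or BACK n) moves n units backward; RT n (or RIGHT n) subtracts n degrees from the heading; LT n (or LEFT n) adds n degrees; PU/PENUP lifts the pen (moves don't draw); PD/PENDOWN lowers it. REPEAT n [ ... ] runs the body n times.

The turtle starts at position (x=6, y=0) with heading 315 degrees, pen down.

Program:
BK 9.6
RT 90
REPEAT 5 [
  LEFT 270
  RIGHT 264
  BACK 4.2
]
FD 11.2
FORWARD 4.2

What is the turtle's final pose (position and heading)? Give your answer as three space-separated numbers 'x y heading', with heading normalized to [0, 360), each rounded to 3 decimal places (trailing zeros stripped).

Executing turtle program step by step:
Start: pos=(6,0), heading=315, pen down
BK 9.6: (6,0) -> (-0.788,6.788) [heading=315, draw]
RT 90: heading 315 -> 225
REPEAT 5 [
  -- iteration 1/5 --
  LT 270: heading 225 -> 135
  RT 264: heading 135 -> 231
  BK 4.2: (-0.788,6.788) -> (1.855,10.052) [heading=231, draw]
  -- iteration 2/5 --
  LT 270: heading 231 -> 141
  RT 264: heading 141 -> 237
  BK 4.2: (1.855,10.052) -> (4.142,13.575) [heading=237, draw]
  -- iteration 3/5 --
  LT 270: heading 237 -> 147
  RT 264: heading 147 -> 243
  BK 4.2: (4.142,13.575) -> (6.049,17.317) [heading=243, draw]
  -- iteration 4/5 --
  LT 270: heading 243 -> 153
  RT 264: heading 153 -> 249
  BK 4.2: (6.049,17.317) -> (7.554,21.238) [heading=249, draw]
  -- iteration 5/5 --
  LT 270: heading 249 -> 159
  RT 264: heading 159 -> 255
  BK 4.2: (7.554,21.238) -> (8.641,25.295) [heading=255, draw]
]
FD 11.2: (8.641,25.295) -> (5.743,14.476) [heading=255, draw]
FD 4.2: (5.743,14.476) -> (4.656,10.42) [heading=255, draw]
Final: pos=(4.656,10.42), heading=255, 8 segment(s) drawn

Answer: 4.656 10.42 255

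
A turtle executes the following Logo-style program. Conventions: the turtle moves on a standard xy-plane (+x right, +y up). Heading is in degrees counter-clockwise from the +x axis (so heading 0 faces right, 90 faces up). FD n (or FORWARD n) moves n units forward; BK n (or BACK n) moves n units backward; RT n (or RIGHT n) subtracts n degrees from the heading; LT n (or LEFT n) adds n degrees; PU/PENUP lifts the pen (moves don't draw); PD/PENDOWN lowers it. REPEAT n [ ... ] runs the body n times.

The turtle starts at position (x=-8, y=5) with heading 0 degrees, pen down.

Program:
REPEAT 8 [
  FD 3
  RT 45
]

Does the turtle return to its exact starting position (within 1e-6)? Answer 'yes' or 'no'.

Executing turtle program step by step:
Start: pos=(-8,5), heading=0, pen down
REPEAT 8 [
  -- iteration 1/8 --
  FD 3: (-8,5) -> (-5,5) [heading=0, draw]
  RT 45: heading 0 -> 315
  -- iteration 2/8 --
  FD 3: (-5,5) -> (-2.879,2.879) [heading=315, draw]
  RT 45: heading 315 -> 270
  -- iteration 3/8 --
  FD 3: (-2.879,2.879) -> (-2.879,-0.121) [heading=270, draw]
  RT 45: heading 270 -> 225
  -- iteration 4/8 --
  FD 3: (-2.879,-0.121) -> (-5,-2.243) [heading=225, draw]
  RT 45: heading 225 -> 180
  -- iteration 5/8 --
  FD 3: (-5,-2.243) -> (-8,-2.243) [heading=180, draw]
  RT 45: heading 180 -> 135
  -- iteration 6/8 --
  FD 3: (-8,-2.243) -> (-10.121,-0.121) [heading=135, draw]
  RT 45: heading 135 -> 90
  -- iteration 7/8 --
  FD 3: (-10.121,-0.121) -> (-10.121,2.879) [heading=90, draw]
  RT 45: heading 90 -> 45
  -- iteration 8/8 --
  FD 3: (-10.121,2.879) -> (-8,5) [heading=45, draw]
  RT 45: heading 45 -> 0
]
Final: pos=(-8,5), heading=0, 8 segment(s) drawn

Start position: (-8, 5)
Final position: (-8, 5)
Distance = 0; < 1e-6 -> CLOSED

Answer: yes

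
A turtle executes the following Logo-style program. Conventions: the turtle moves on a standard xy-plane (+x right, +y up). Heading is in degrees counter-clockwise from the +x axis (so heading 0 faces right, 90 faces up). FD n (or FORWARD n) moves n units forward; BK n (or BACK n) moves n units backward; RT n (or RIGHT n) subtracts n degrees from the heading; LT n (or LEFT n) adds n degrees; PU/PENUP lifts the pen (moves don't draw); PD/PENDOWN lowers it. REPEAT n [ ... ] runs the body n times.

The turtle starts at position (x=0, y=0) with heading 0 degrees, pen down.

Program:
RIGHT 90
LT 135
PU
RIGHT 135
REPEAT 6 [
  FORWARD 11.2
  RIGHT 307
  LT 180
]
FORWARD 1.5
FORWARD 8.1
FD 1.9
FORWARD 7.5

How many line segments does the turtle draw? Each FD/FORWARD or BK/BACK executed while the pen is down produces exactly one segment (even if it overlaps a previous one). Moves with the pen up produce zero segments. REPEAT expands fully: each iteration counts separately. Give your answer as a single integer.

Executing turtle program step by step:
Start: pos=(0,0), heading=0, pen down
RT 90: heading 0 -> 270
LT 135: heading 270 -> 45
PU: pen up
RT 135: heading 45 -> 270
REPEAT 6 [
  -- iteration 1/6 --
  FD 11.2: (0,0) -> (0,-11.2) [heading=270, move]
  RT 307: heading 270 -> 323
  LT 180: heading 323 -> 143
  -- iteration 2/6 --
  FD 11.2: (0,-11.2) -> (-8.945,-4.46) [heading=143, move]
  RT 307: heading 143 -> 196
  LT 180: heading 196 -> 16
  -- iteration 3/6 --
  FD 11.2: (-8.945,-4.46) -> (1.821,-1.373) [heading=16, move]
  RT 307: heading 16 -> 69
  LT 180: heading 69 -> 249
  -- iteration 4/6 --
  FD 11.2: (1.821,-1.373) -> (-2.192,-11.829) [heading=249, move]
  RT 307: heading 249 -> 302
  LT 180: heading 302 -> 122
  -- iteration 5/6 --
  FD 11.2: (-2.192,-11.829) -> (-8.127,-2.33) [heading=122, move]
  RT 307: heading 122 -> 175
  LT 180: heading 175 -> 355
  -- iteration 6/6 --
  FD 11.2: (-8.127,-2.33) -> (3.03,-3.307) [heading=355, move]
  RT 307: heading 355 -> 48
  LT 180: heading 48 -> 228
]
FD 1.5: (3.03,-3.307) -> (2.026,-4.421) [heading=228, move]
FD 8.1: (2.026,-4.421) -> (-3.394,-10.441) [heading=228, move]
FD 1.9: (-3.394,-10.441) -> (-4.665,-11.853) [heading=228, move]
FD 7.5: (-4.665,-11.853) -> (-9.684,-17.426) [heading=228, move]
Final: pos=(-9.684,-17.426), heading=228, 0 segment(s) drawn
Segments drawn: 0

Answer: 0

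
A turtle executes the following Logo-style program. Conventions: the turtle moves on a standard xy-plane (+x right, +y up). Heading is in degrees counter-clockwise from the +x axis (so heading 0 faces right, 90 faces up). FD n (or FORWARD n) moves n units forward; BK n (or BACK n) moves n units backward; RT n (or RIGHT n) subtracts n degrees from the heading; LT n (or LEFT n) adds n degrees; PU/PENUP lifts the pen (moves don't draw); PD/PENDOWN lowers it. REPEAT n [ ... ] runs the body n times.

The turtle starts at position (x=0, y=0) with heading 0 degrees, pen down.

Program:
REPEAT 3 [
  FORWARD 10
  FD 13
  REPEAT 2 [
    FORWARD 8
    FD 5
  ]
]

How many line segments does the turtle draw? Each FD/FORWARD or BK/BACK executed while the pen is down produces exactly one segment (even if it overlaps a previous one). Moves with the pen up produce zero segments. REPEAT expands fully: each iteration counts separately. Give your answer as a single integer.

Answer: 18

Derivation:
Executing turtle program step by step:
Start: pos=(0,0), heading=0, pen down
REPEAT 3 [
  -- iteration 1/3 --
  FD 10: (0,0) -> (10,0) [heading=0, draw]
  FD 13: (10,0) -> (23,0) [heading=0, draw]
  REPEAT 2 [
    -- iteration 1/2 --
    FD 8: (23,0) -> (31,0) [heading=0, draw]
    FD 5: (31,0) -> (36,0) [heading=0, draw]
    -- iteration 2/2 --
    FD 8: (36,0) -> (44,0) [heading=0, draw]
    FD 5: (44,0) -> (49,0) [heading=0, draw]
  ]
  -- iteration 2/3 --
  FD 10: (49,0) -> (59,0) [heading=0, draw]
  FD 13: (59,0) -> (72,0) [heading=0, draw]
  REPEAT 2 [
    -- iteration 1/2 --
    FD 8: (72,0) -> (80,0) [heading=0, draw]
    FD 5: (80,0) -> (85,0) [heading=0, draw]
    -- iteration 2/2 --
    FD 8: (85,0) -> (93,0) [heading=0, draw]
    FD 5: (93,0) -> (98,0) [heading=0, draw]
  ]
  -- iteration 3/3 --
  FD 10: (98,0) -> (108,0) [heading=0, draw]
  FD 13: (108,0) -> (121,0) [heading=0, draw]
  REPEAT 2 [
    -- iteration 1/2 --
    FD 8: (121,0) -> (129,0) [heading=0, draw]
    FD 5: (129,0) -> (134,0) [heading=0, draw]
    -- iteration 2/2 --
    FD 8: (134,0) -> (142,0) [heading=0, draw]
    FD 5: (142,0) -> (147,0) [heading=0, draw]
  ]
]
Final: pos=(147,0), heading=0, 18 segment(s) drawn
Segments drawn: 18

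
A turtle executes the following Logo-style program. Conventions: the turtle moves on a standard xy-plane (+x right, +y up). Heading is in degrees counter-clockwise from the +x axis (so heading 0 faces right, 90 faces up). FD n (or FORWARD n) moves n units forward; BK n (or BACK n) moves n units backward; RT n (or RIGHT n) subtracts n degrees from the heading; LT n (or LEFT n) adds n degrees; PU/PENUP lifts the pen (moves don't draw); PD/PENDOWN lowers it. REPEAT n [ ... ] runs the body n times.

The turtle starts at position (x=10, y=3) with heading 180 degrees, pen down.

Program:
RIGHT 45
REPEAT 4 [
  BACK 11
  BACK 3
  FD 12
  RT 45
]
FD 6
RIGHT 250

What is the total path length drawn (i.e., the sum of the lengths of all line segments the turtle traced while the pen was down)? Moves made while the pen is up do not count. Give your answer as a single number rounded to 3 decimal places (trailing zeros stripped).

Executing turtle program step by step:
Start: pos=(10,3), heading=180, pen down
RT 45: heading 180 -> 135
REPEAT 4 [
  -- iteration 1/4 --
  BK 11: (10,3) -> (17.778,-4.778) [heading=135, draw]
  BK 3: (17.778,-4.778) -> (19.899,-6.899) [heading=135, draw]
  FD 12: (19.899,-6.899) -> (11.414,1.586) [heading=135, draw]
  RT 45: heading 135 -> 90
  -- iteration 2/4 --
  BK 11: (11.414,1.586) -> (11.414,-9.414) [heading=90, draw]
  BK 3: (11.414,-9.414) -> (11.414,-12.414) [heading=90, draw]
  FD 12: (11.414,-12.414) -> (11.414,-0.414) [heading=90, draw]
  RT 45: heading 90 -> 45
  -- iteration 3/4 --
  BK 11: (11.414,-0.414) -> (3.636,-8.192) [heading=45, draw]
  BK 3: (3.636,-8.192) -> (1.515,-10.314) [heading=45, draw]
  FD 12: (1.515,-10.314) -> (10,-1.828) [heading=45, draw]
  RT 45: heading 45 -> 0
  -- iteration 4/4 --
  BK 11: (10,-1.828) -> (-1,-1.828) [heading=0, draw]
  BK 3: (-1,-1.828) -> (-4,-1.828) [heading=0, draw]
  FD 12: (-4,-1.828) -> (8,-1.828) [heading=0, draw]
  RT 45: heading 0 -> 315
]
FD 6: (8,-1.828) -> (12.243,-6.071) [heading=315, draw]
RT 250: heading 315 -> 65
Final: pos=(12.243,-6.071), heading=65, 13 segment(s) drawn

Segment lengths:
  seg 1: (10,3) -> (17.778,-4.778), length = 11
  seg 2: (17.778,-4.778) -> (19.899,-6.899), length = 3
  seg 3: (19.899,-6.899) -> (11.414,1.586), length = 12
  seg 4: (11.414,1.586) -> (11.414,-9.414), length = 11
  seg 5: (11.414,-9.414) -> (11.414,-12.414), length = 3
  seg 6: (11.414,-12.414) -> (11.414,-0.414), length = 12
  seg 7: (11.414,-0.414) -> (3.636,-8.192), length = 11
  seg 8: (3.636,-8.192) -> (1.515,-10.314), length = 3
  seg 9: (1.515,-10.314) -> (10,-1.828), length = 12
  seg 10: (10,-1.828) -> (-1,-1.828), length = 11
  seg 11: (-1,-1.828) -> (-4,-1.828), length = 3
  seg 12: (-4,-1.828) -> (8,-1.828), length = 12
  seg 13: (8,-1.828) -> (12.243,-6.071), length = 6
Total = 110

Answer: 110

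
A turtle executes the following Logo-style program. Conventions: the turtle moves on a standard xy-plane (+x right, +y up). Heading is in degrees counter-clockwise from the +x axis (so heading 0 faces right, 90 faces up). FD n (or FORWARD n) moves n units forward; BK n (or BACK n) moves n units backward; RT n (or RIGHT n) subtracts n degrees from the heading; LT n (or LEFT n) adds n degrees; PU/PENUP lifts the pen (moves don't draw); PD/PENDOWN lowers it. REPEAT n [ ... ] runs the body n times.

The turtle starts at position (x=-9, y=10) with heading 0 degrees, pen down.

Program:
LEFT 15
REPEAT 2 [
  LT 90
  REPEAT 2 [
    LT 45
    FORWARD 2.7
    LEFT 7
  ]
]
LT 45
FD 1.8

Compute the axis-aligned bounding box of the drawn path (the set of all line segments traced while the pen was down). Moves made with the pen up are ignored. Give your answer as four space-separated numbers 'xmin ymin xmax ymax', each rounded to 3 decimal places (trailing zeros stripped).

Executing turtle program step by step:
Start: pos=(-9,10), heading=0, pen down
LT 15: heading 0 -> 15
REPEAT 2 [
  -- iteration 1/2 --
  LT 90: heading 15 -> 105
  REPEAT 2 [
    -- iteration 1/2 --
    LT 45: heading 105 -> 150
    FD 2.7: (-9,10) -> (-11.338,11.35) [heading=150, draw]
    LT 7: heading 150 -> 157
    -- iteration 2/2 --
    LT 45: heading 157 -> 202
    FD 2.7: (-11.338,11.35) -> (-13.842,10.339) [heading=202, draw]
    LT 7: heading 202 -> 209
  ]
  -- iteration 2/2 --
  LT 90: heading 209 -> 299
  REPEAT 2 [
    -- iteration 1/2 --
    LT 45: heading 299 -> 344
    FD 2.7: (-13.842,10.339) -> (-11.246,9.594) [heading=344, draw]
    LT 7: heading 344 -> 351
    -- iteration 2/2 --
    LT 45: heading 351 -> 36
    FD 2.7: (-11.246,9.594) -> (-9.062,11.181) [heading=36, draw]
    LT 7: heading 36 -> 43
  ]
]
LT 45: heading 43 -> 88
FD 1.8: (-9.062,11.181) -> (-8.999,12.98) [heading=88, draw]
Final: pos=(-8.999,12.98), heading=88, 5 segment(s) drawn

Segment endpoints: x in {-13.842, -11.338, -11.246, -9.062, -9, -8.999}, y in {9.594, 10, 10.339, 11.181, 11.35, 12.98}
xmin=-13.842, ymin=9.594, xmax=-8.999, ymax=12.98

Answer: -13.842 9.594 -8.999 12.98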